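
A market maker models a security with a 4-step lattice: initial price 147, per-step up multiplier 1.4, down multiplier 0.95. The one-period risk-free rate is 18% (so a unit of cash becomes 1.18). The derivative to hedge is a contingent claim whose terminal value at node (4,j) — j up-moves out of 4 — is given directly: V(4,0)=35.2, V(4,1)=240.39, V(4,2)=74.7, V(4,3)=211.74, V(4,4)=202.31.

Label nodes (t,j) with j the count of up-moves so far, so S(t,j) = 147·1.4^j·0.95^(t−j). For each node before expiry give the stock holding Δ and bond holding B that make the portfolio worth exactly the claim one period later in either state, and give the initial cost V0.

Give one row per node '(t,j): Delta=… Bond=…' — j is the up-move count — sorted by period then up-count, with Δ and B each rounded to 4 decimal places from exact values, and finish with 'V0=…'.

The replicating-portfolio and risk-neutral prices coincide; use p* = (1.18−0.95)/(1.4−0.95) = 0.5111 for the latter.
Terminal values V(4,·): V(4,0)=35.2000, V(4,1)=240.3900, V(4,2)=74.7000, V(4,3)=211.7400, V(4,4)=202.3100
(3,0): S=126.0341. Δ = (V_up−V_dn)/(S_up−S_dn) = (240.3900−35.2000)/(176.4478−119.7324) = 3.6179. V = [p*·240.3900 + (1−p*)·35.2000]/1.18 = 118.7075. B = V − Δ·S = -337.2702.
(3,1): S=185.7345. Δ = (V_up−V_dn)/(S_up−S_dn) = (74.7000−240.3900)/(260.0283−176.4478) = -1.9824. V = [p*·74.7000 + (1−p*)·240.3900]/1.18 = 131.9525. B = V − Δ·S = 500.1525.
(3,2): S=273.7140. Δ = (V_up−V_dn)/(S_up−S_dn) = (211.7400−74.7000)/(383.1996−260.0283) = 1.1126. V = [p*·211.7400 + (1−p*)·74.7000]/1.18 = 122.6633. B = V − Δ·S = -181.8701.
(3,3): S=403.3680. Δ = (V_up−V_dn)/(S_up−S_dn) = (202.3100−211.7400)/(564.7152−383.1996) = -0.0520. V = [p*·202.3100 + (1−p*)·211.7400]/1.18 = 175.3561. B = V − Δ·S = 196.3117.
(2,0): S=132.6675. Δ = (V_up−V_dn)/(S_up−S_dn) = (131.9525−118.7075)/(185.7345−126.0341) = 0.2219. V = [p*·131.9525 + (1−p*)·118.7075]/1.18 = 106.3366. B = V − Δ·S = 76.9033.
(2,1): S=195.5100. Δ = (V_up−V_dn)/(S_up−S_dn) = (122.6633−131.9525)/(273.7140−185.7345) = -0.1056. V = [p*·122.6633 + (1−p*)·131.9525]/1.18 = 107.8006. B = V − Δ·S = 128.4434.
(2,2): S=288.1200. Δ = (V_up−V_dn)/(S_up−S_dn) = (175.3561−122.6633)/(403.3680−273.7140) = 0.4064. V = [p*·175.3561 + (1−p*)·122.6633]/1.18 = 126.7756. B = V − Δ·S = 9.6804.
(1,0): S=139.6500. Δ = (V_up−V_dn)/(S_up−S_dn) = (107.8006−106.3366)/(195.5100−132.6675) = 0.0233. V = [p*·107.8006 + (1−p*)·106.3366]/1.18 = 90.7499. B = V − Δ·S = 87.4966.
(1,1): S=205.8000. Δ = (V_up−V_dn)/(S_up−S_dn) = (126.7756−107.8006)/(288.1200−195.5100) = 0.2049. V = [p*·126.7756 + (1−p*)·107.8006]/1.18 = 99.5754. B = V − Δ·S = 57.4087.
(0,0): S=147.0000. Δ = (V_up−V_dn)/(S_up−S_dn) = (99.5754−90.7499)/(205.8000−139.6500) = 0.1334. V = [p*·99.5754 + (1−p*)·90.7499]/1.18 = 80.7294. B = V − Δ·S = 61.1173.
Self-financing check: at every node Δ·S+B equals the discounted successor values.

(0,0): Delta=0.1334 Bond=61.1173
(1,0): Delta=0.0233 Bond=87.4966
(1,1): Delta=0.2049 Bond=57.4087
(2,0): Delta=0.2219 Bond=76.9033
(2,1): Delta=-0.1056 Bond=128.4434
(2,2): Delta=0.4064 Bond=9.6804
(3,0): Delta=3.6179 Bond=-337.2702
(3,1): Delta=-1.9824 Bond=500.1525
(3,2): Delta=1.1126 Bond=-181.8701
(3,3): Delta=-0.0520 Bond=196.3117
V0=80.7294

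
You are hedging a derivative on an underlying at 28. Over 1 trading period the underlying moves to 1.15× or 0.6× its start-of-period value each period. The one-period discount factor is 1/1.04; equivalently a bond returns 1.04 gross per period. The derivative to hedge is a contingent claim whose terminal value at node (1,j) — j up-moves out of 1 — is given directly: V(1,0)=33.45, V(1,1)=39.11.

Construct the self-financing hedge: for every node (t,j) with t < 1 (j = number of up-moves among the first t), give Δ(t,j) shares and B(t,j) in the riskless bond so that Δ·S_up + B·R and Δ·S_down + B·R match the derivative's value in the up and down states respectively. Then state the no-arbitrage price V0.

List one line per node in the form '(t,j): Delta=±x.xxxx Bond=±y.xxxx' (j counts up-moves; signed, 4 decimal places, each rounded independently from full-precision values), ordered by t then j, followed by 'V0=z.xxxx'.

(0,0): Delta=0.3675 Bond=26.2264
V0=36.5173

Risk-neutral probability p* = (R−d)/(u−d) = (1.04−0.6)/(1.15−0.6) = 0.8000.
Terminal payoffs: V(1,0)=33.4500, V(1,1)=39.1100
  t=0,j=0: stock 28.0000 → up 32.2000 (V=39.1100), down 16.8000 (V=33.4500). Price 36.5173; hedge Δ=0.3675, bond B=26.2264.
Root portfolio cost Δ·28+B reproduces V0=36.5173.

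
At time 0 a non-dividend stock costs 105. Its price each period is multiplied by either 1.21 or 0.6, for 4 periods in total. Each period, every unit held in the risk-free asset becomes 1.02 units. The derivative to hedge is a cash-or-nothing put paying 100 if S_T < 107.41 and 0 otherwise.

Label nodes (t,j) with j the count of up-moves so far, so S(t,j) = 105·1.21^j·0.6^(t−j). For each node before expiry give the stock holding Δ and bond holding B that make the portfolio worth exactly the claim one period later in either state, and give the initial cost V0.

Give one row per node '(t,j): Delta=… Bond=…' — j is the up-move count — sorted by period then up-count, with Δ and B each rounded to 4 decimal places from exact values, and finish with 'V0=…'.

The replicating-portfolio and risk-neutral prices coincide; use p* = (1.02−0.6)/(1.21−0.6) = 0.6885 for the latter.
Terminal values V(4,·): V(4,0)=100.0000, V(4,1)=100.0000, V(4,2)=100.0000, V(4,3)=0.0000, V(4,4)=0.0000
(3,0): S=22.6800. Δ = (V_up−V_dn)/(S_up−S_dn) = (100.0000−100.0000)/(27.4428−13.6080) = 0.0000. V = [p*·100.0000 + (1−p*)·100.0000]/1.02 = 98.0392. B = V − Δ·S = 98.0392.
(3,1): S=45.7380. Δ = (V_up−V_dn)/(S_up−S_dn) = (100.0000−100.0000)/(55.3430−27.4428) = 0.0000. V = [p*·100.0000 + (1−p*)·100.0000]/1.02 = 98.0392. B = V − Δ·S = 98.0392.
(3,2): S=92.2383. Δ = (V_up−V_dn)/(S_up−S_dn) = (0.0000−100.0000)/(111.6083−55.3430) = -1.7773. V = [p*·0.0000 + (1−p*)·100.0000]/1.02 = 30.5368. B = V − Δ·S = 194.4712.
(3,3): S=186.0139. Δ = (V_up−V_dn)/(S_up−S_dn) = (0.0000−0.0000)/(225.0768−111.6083) = 0.0000. V = [p*·0.0000 + (1−p*)·0.0000]/1.02 = 0.0000. B = V − Δ·S = 0.0000.
(2,0): S=37.8000. Δ = (V_up−V_dn)/(S_up−S_dn) = (98.0392−98.0392)/(45.7380−22.6800) = 0.0000. V = [p*·98.0392 + (1−p*)·98.0392]/1.02 = 96.1169. B = V − Δ·S = 96.1169.
(2,1): S=76.2300. Δ = (V_up−V_dn)/(S_up−S_dn) = (30.5368−98.0392)/(92.2383−45.7380) = -1.4517. V = [p*·30.5368 + (1−p*)·98.0392]/1.02 = 50.5511. B = V − Δ·S = 161.2108.
(2,2): S=153.7305. Δ = (V_up−V_dn)/(S_up−S_dn) = (0.0000−30.5368)/(186.0139−92.2383) = -0.3256. V = [p*·0.0000 + (1−p*)·30.5368]/1.02 = 9.3250. B = V − Δ·S = 59.3853.
(1,0): S=63.0000. Δ = (V_up−V_dn)/(S_up−S_dn) = (50.5511−96.1169)/(76.2300−37.8000) = -1.1857. V = [p*·50.5511 + (1−p*)·96.1169]/1.02 = 63.4743. B = V − Δ·S = 138.1722.
(1,1): S=127.0500. Δ = (V_up−V_dn)/(S_up−S_dn) = (9.3250−50.5511)/(153.7305−76.2300) = -0.5319. V = [p*·9.3250 + (1−p*)·50.5511]/1.02 = 21.7313. B = V − Δ·S = 89.3151.
(0,0): S=105.0000. Δ = (V_up−V_dn)/(S_up−S_dn) = (21.7313−63.4743)/(127.0500−63.0000) = -0.6517. V = [p*·21.7313 + (1−p*)·63.4743]/1.02 = 34.0521. B = V − Δ·S = 102.4833.
Root portfolio cost Δ·105+B reproduces V0=34.0521.

(0,0): Delta=-0.6517 Bond=102.4833
(1,0): Delta=-1.1857 Bond=138.1722
(1,1): Delta=-0.5319 Bond=89.3151
(2,0): Delta=0.0000 Bond=96.1169
(2,1): Delta=-1.4517 Bond=161.2108
(2,2): Delta=-0.3256 Bond=59.3853
(3,0): Delta=0.0000 Bond=98.0392
(3,1): Delta=0.0000 Bond=98.0392
(3,2): Delta=-1.7773 Bond=194.4712
(3,3): Delta=0.0000 Bond=0.0000
V0=34.0521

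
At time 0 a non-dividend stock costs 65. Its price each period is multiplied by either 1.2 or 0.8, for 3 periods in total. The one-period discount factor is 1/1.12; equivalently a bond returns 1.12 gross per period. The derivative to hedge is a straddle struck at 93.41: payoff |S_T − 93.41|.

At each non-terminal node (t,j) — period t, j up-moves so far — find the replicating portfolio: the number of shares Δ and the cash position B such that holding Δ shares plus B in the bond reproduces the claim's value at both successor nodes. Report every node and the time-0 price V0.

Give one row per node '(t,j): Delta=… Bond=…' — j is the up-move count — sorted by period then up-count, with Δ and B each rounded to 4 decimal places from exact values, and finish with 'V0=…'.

(0,0): Delta=-0.2578 Bond=32.0304
(1,0): Delta=-1.0000 Bond=74.4659
(1,1): Delta=-0.1342 Bond=26.2261
(2,0): Delta=-1.0000 Bond=83.4018
(2,1): Delta=-1.0000 Bond=83.4018
(2,2): Delta=0.0101 Bond=15.8661
V0=15.2702

Risk-neutral probability p* = (R−d)/(u−d) = (1.12−0.8)/(1.2−0.8) = 0.8000.
Terminal values V(3,·): V(3,0)=60.1300, V(3,1)=43.4900, V(3,2)=18.5300, V(3,3)=18.9100
(2,0): S=41.6000. Δ = (V_up−V_dn)/(S_up−S_dn) = (43.4900−60.1300)/(49.9200−33.2800) = -1.0000. V = [p*·43.4900 + (1−p*)·60.1300]/1.12 = 41.8018. B = V − Δ·S = 83.4018.
(2,1): S=62.4000. Δ = (V_up−V_dn)/(S_up−S_dn) = (18.5300−43.4900)/(74.8800−49.9200) = -1.0000. V = [p*·18.5300 + (1−p*)·43.4900]/1.12 = 21.0018. B = V − Δ·S = 83.4018.
(2,2): S=93.6000. Δ = (V_up−V_dn)/(S_up−S_dn) = (18.9100−18.5300)/(112.3200−74.8800) = 0.0101. V = [p*·18.9100 + (1−p*)·18.5300]/1.12 = 16.8161. B = V − Δ·S = 15.8661.
(1,0): S=52.0000. Δ = (V_up−V_dn)/(S_up−S_dn) = (21.0018−41.8018)/(62.4000−41.6000) = -1.0000. V = [p*·21.0018 + (1−p*)·41.8018]/1.12 = 22.4659. B = V − Δ·S = 74.4659.
(1,1): S=78.0000. Δ = (V_up−V_dn)/(S_up−S_dn) = (16.8161−21.0018)/(93.6000−62.4000) = -0.1342. V = [p*·16.8161 + (1−p*)·21.0018]/1.12 = 15.7618. B = V − Δ·S = 26.2261.
(0,0): S=65.0000. Δ = (V_up−V_dn)/(S_up−S_dn) = (15.7618−22.4659)/(78.0000−52.0000) = -0.2578. V = [p*·15.7618 + (1−p*)·22.4659]/1.12 = 15.2702. B = V − Δ·S = 32.0304.
Check: Δ(0,0)·S0 + B(0,0) = 15.2702 = V0.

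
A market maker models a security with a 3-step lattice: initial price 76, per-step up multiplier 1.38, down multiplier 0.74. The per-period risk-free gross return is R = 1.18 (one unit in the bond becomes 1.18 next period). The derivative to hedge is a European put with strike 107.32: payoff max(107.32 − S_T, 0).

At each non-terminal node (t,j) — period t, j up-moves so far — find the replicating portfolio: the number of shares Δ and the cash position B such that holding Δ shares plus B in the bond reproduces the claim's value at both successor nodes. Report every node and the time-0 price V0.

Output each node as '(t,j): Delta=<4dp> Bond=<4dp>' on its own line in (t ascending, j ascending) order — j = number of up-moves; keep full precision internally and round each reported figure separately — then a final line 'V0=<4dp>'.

Since d<R<u, set p* = (R−d)/(u−d) = 0.6875; price each node as the discounted p*-expectation of its children.
Terminal values V(3,·): V(3,0)=76.5230, V(3,1)=49.8877, V(3,2)=0.2165, V(3,3)=0.0000
  t=2,j=0: stock 41.6176 → up 57.4323 (V=49.8877), down 30.7970 (V=76.5230). Price 49.3316; hedge Δ=-1.0000, bond B=90.9492.
  t=2,j=1: stock 77.6112 → up 107.1035 (V=0.2165), down 57.4323 (V=49.8877). Price 13.3380; hedge Δ=-1.0000, bond B=90.9492.
  t=2,j=2: stock 144.7344 → up 199.7335 (V=0.0000), down 107.1035 (V=0.2165). Price 0.0573; hedge Δ=-0.0023, bond B=0.3957.
  t=1,j=0: stock 56.2400 → up 77.6112 (V=13.3380), down 41.6176 (V=49.3316). Price 20.8356; hedge Δ=-1.0000, bond B=77.0756.
  t=1,j=1: stock 104.8800 → up 144.7344 (V=0.0573), down 77.6112 (V=13.3380). Price 3.5657; hedge Δ=-0.1979, bond B=24.3167.
  t=0,j=0: stock 76.0000 → up 104.8800 (V=3.5657), down 56.2400 (V=20.8356). Price 7.5954; hedge Δ=-0.3551, bond B=34.5795.
Each (Δ,B) replicates both successor values, so the strategy is self-financing and V0 is arbitrage-free.

(0,0): Delta=-0.3551 Bond=34.5795
(1,0): Delta=-1.0000 Bond=77.0756
(1,1): Delta=-0.1979 Bond=24.3167
(2,0): Delta=-1.0000 Bond=90.9492
(2,1): Delta=-1.0000 Bond=90.9492
(2,2): Delta=-0.0023 Bond=0.3957
V0=7.5954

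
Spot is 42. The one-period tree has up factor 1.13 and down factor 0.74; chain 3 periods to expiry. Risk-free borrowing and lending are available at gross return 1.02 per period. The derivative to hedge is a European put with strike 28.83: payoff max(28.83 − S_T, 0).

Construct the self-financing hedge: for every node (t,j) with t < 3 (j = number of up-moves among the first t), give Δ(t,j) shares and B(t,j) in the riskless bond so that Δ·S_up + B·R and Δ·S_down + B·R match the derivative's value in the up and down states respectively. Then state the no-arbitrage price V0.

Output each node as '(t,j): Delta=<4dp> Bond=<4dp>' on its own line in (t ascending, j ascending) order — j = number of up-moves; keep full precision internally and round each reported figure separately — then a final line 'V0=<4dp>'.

(0,0): Delta=-0.1094 Bond=5.3026
(1,0): Delta=-0.3696 Bond=13.4960
(1,1): Delta=-0.0424 Bond=2.2315
(2,0): Delta=-1.0000 Bond=28.2647
(2,1): Delta=-0.2074 Bond=8.0699
(2,2): Delta=0.0000 Bond=0.0000
V0=0.7084

No-arbitrage ⇒ martingale measure with p* = (R−d)/(u−d) = 0.7179.
Payoff layer (t=3): V(3,0)=11.8106, V(3,1)=2.8409, V(3,2)=0.0000, V(3,3)=0.0000
(2,0): S=22.9992. Δ = (V_up−V_dn)/(S_up−S_dn) = (2.8409−11.8106)/(25.9891−17.0194) = -1.0000. V = [p*·2.8409 + (1−p*)·11.8106]/1.02 = 5.2655. B = V − Δ·S = 28.2647.
(2,1): S=35.1204. Δ = (V_up−V_dn)/(S_up−S_dn) = (0.0000−2.8409)/(39.6861−25.9891) = -0.2074. V = [p*·0.0000 + (1−p*)·2.8409]/1.02 = 0.7856. B = V − Δ·S = 8.0699.
(2,2): S=53.6298. Δ = (V_up−V_dn)/(S_up−S_dn) = (0.0000−0.0000)/(60.6017−39.6861) = 0.0000. V = [p*·0.0000 + (1−p*)·0.0000]/1.02 = 0.0000. B = V − Δ·S = 0.0000.
(1,0): S=31.0800. Δ = (V_up−V_dn)/(S_up−S_dn) = (0.7856−5.2655)/(35.1204−22.9992) = -0.3696. V = [p*·0.7856 + (1−p*)·5.2655]/1.02 = 2.0090. B = V − Δ·S = 13.4960.
(1,1): S=47.4600. Δ = (V_up−V_dn)/(S_up−S_dn) = (0.0000−0.7856)/(53.6298−35.1204) = -0.0424. V = [p*·0.0000 + (1−p*)·0.7856]/1.02 = 0.2172. B = V − Δ·S = 2.2315.
(0,0): S=42.0000. Δ = (V_up−V_dn)/(S_up−S_dn) = (0.2172−2.0090)/(47.4600−31.0800) = -0.1094. V = [p*·0.2172 + (1−p*)·2.0090]/1.02 = 0.7084. B = V − Δ·S = 5.3026.
The time-0 hedge costs 0.7084, which is the no-arbitrage price.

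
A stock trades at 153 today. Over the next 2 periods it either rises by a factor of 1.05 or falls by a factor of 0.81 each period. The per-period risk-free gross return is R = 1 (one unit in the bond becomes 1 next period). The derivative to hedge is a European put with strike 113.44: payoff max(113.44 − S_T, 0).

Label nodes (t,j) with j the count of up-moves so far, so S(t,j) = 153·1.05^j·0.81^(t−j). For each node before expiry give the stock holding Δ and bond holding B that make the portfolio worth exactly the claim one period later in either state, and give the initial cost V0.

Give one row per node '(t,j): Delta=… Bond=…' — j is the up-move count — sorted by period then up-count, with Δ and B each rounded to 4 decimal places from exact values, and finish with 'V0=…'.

(0,0): Delta=-0.0741 Bond=11.9006
(1,0): Delta=-0.4390 Bond=57.1231
(1,1): Delta=0.0000 Bond=0.0000
V0=0.5667

Under the risk-neutral measure, an up-move has probability p* = (R−d)/(u−d) = 0.7917 and values discount at R = 1.
Terminal payoffs: V(2,0)=13.0567, V(2,1)=0.0000, V(2,2)=0.0000
  t=1,j=0: stock 123.9300 → up 130.1265 (V=0.0000), down 100.3833 (V=13.0567). Price 2.7201; hedge Δ=-0.4390, bond B=57.1231.
  t=1,j=1: stock 160.6500 → up 168.6825 (V=0.0000), down 130.1265 (V=0.0000). Price 0.0000; hedge Δ=0.0000, bond B=0.0000.
  t=0,j=0: stock 153.0000 → up 160.6500 (V=0.0000), down 123.9300 (V=2.7201). Price 0.5667; hedge Δ=-0.0741, bond B=11.9006.
The time-0 hedge costs 0.5667, which is the no-arbitrage price.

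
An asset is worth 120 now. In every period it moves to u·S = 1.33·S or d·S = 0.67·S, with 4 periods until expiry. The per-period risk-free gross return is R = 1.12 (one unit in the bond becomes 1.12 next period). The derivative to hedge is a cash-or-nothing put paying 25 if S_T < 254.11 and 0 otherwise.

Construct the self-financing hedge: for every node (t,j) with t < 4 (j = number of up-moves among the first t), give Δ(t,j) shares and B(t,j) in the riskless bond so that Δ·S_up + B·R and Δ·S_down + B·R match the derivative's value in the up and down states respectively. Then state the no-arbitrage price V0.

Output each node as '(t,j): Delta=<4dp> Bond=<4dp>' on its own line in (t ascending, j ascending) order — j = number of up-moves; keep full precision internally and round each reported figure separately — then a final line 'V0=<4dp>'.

(0,0): Delta=-0.0712 Bond=21.0001
(1,0): Delta=0.0000 Bond=17.7945
(1,1): Delta=-0.0880 Bond=26.1921
(2,0): Delta=0.0000 Bond=19.9298
(2,1): Delta=0.0000 Bond=19.9298
(2,2): Delta=-0.1086 Bond=33.7243
(3,0): Delta=0.0000 Bond=22.3214
(3,1): Delta=0.0000 Bond=22.3214
(3,2): Delta=0.0000 Bond=22.3214
(3,3): Delta=-0.1342 Bond=44.9811
V0=12.4544

Risk-neutral probability p* = (R−d)/(u−d) = (1.12−0.67)/(1.33−0.67) = 0.6818.
Terminal payoffs: V(4,0)=25.0000, V(4,1)=25.0000, V(4,2)=25.0000, V(4,3)=25.0000, V(4,4)=0.0000
Node (3,0) S=36.0916: V=(p*·25.0000+(1−p*)·25.0000)/1.12=22.3214; Δ=(25.0000−25.0000)/(48.0018−24.1813)=0.0000; B=V−Δ·S=22.3214
Node (3,1) S=71.6444: V=(p*·25.0000+(1−p*)·25.0000)/1.12=22.3214; Δ=(25.0000−25.0000)/(95.2871−48.0018)=0.0000; B=V−Δ·S=22.3214
Node (3,2) S=142.2196: V=(p*·25.0000+(1−p*)·25.0000)/1.12=22.3214; Δ=(25.0000−25.0000)/(189.1520−95.2871)=0.0000; B=V−Δ·S=22.3214
Node (3,3) S=282.3164: V=(p*·0.0000+(1−p*)·25.0000)/1.12=7.1023; Δ=(0.0000−25.0000)/(375.4809−189.1520)=-0.1342; B=V−Δ·S=44.9811
Node (2,0) S=53.8680: V=(p*·22.3214+(1−p*)·22.3214)/1.12=19.9298; Δ=(22.3214−22.3214)/(71.6444−36.0916)=0.0000; B=V−Δ·S=19.9298
Node (2,1) S=106.9320: V=(p*·22.3214+(1−p*)·22.3214)/1.12=19.9298; Δ=(22.3214−22.3214)/(142.2196−71.6444)=0.0000; B=V−Δ·S=19.9298
Node (2,2) S=212.2680: V=(p*·7.1023+(1−p*)·22.3214)/1.12=10.6649; Δ=(7.1023−22.3214)/(282.3164−142.2196)=-0.1086; B=V−Δ·S=33.7243
Node (1,0) S=80.4000: V=(p*·19.9298+(1−p*)·19.9298)/1.12=17.7945; Δ=(19.9298−19.9298)/(106.9320−53.8680)=0.0000; B=V−Δ·S=17.7945
Node (1,1) S=159.6000: V=(p*·10.6649+(1−p*)·19.9298)/1.12=12.1543; Δ=(10.6649−19.9298)/(212.2680−106.9320)=-0.0880; B=V−Δ·S=26.1921
Node (0,0) S=120.0000: V=(p*·12.1543+(1−p*)·17.7945)/1.12=12.4544; Δ=(12.1543−17.7945)/(159.6000−80.4000)=-0.0712; B=V−Δ·S=21.0001
Each (Δ,B) replicates both successor values, so the strategy is self-financing and V0 is arbitrage-free.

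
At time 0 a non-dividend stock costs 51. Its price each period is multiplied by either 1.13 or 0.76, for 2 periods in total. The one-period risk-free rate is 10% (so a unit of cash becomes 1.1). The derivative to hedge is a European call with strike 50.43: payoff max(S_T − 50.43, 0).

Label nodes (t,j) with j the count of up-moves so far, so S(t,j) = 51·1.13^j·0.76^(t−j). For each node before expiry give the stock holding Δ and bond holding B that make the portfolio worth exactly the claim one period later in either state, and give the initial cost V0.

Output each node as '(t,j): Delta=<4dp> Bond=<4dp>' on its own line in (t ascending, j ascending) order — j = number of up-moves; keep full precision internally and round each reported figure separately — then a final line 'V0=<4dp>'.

(0,0): Delta=0.6504 Bond=-22.9183
(1,0): Delta=0.0000 Bond=0.0000
(1,1): Delta=0.6890 Bond=-27.4345
V0=10.2529

Since d<R<u, set p* = (R−d)/(u−d) = 0.9189; price each node as the discounted p*-expectation of its children.
Terminal payoffs: V(2,0)=0.0000, V(2,1)=0.0000, V(2,2)=14.6919
  t=1,j=0: stock 38.7600 → up 43.7988 (V=0.0000), down 29.4576 (V=0.0000). Price 0.0000; hedge Δ=0.0000, bond B=0.0000.
  t=1,j=1: stock 57.6300 → up 65.1219 (V=14.6919), down 43.7988 (V=0.0000). Price 12.2733; hedge Δ=0.6890, bond B=-27.4345.
  t=0,j=0: stock 51.0000 → up 57.6300 (V=12.2733), down 38.7600 (V=0.0000). Price 10.2529; hedge Δ=0.6504, bond B=-22.9183.
The time-0 hedge costs 10.2529, which is the no-arbitrage price.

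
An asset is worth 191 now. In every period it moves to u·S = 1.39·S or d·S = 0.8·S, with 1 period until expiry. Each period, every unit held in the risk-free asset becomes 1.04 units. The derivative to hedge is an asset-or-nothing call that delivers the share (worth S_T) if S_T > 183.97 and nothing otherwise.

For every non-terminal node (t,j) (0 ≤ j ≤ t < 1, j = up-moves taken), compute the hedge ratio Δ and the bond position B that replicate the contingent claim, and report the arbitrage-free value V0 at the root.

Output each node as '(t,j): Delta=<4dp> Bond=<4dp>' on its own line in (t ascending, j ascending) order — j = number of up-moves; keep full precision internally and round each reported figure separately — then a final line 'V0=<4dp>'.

(0,0): Delta=2.3559 Bond=-346.1408
V0=103.8422

The replicating-portfolio and risk-neutral prices coincide; use p* = (1.04−0.8)/(1.39−0.8) = 0.4068 for the latter.
Terminal values V(1,·): V(1,0)=0.0000, V(1,1)=265.4900
  t=0,j=0: stock 191.0000 → up 265.4900 (V=265.4900), down 152.8000 (V=0.0000). Price 103.8422; hedge Δ=2.3559, bond B=-346.1408.
Check: Δ(0,0)·S0 + B(0,0) = 103.8422 = V0.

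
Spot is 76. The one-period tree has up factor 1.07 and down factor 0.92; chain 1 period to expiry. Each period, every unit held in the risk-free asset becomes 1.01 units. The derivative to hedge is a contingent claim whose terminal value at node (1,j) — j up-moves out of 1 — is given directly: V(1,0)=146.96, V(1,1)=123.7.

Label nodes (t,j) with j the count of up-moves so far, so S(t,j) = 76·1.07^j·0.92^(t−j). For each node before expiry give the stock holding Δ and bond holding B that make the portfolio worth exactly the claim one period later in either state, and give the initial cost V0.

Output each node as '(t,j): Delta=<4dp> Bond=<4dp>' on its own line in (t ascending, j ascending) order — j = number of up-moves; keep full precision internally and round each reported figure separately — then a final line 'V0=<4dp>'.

(0,0): Delta=-2.0404 Bond=286.7538
V0=131.6871

Under the risk-neutral measure, an up-move has probability p* = (R−d)/(u−d) = 0.6000 and values discount at R = 1.01.
Terminal values V(1,·): V(1,0)=146.9600, V(1,1)=123.7000
(0,0): S=76.0000. Δ = (V_up−V_dn)/(S_up−S_dn) = (123.7000−146.9600)/(81.3200−69.9200) = -2.0404. V = [p*·123.7000 + (1−p*)·146.9600]/1.01 = 131.6871. B = V − Δ·S = 286.7538.
Check: Δ(0,0)·S0 + B(0,0) = 131.6871 = V0.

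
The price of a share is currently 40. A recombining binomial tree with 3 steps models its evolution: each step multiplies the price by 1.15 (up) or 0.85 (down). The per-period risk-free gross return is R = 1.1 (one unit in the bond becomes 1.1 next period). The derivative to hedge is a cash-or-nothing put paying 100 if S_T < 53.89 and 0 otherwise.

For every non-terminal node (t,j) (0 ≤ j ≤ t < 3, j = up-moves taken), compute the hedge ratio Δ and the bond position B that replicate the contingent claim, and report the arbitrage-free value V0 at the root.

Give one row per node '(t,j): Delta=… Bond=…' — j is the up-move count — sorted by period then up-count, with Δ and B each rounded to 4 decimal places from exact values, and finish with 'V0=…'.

No-arbitrage ⇒ martingale measure with p* = (R−d)/(u−d) = 0.8333.
Terminal values V(3,·): V(3,0)=100.0000, V(3,1)=100.0000, V(3,2)=100.0000, V(3,3)=0.0000
(2,0): S=28.9000. Δ = (V_up−V_dn)/(S_up−S_dn) = (100.0000−100.0000)/(33.2350−24.5650) = 0.0000. V = [p*·100.0000 + (1−p*)·100.0000]/1.1 = 90.9091. B = V − Δ·S = 90.9091.
(2,1): S=39.1000. Δ = (V_up−V_dn)/(S_up−S_dn) = (100.0000−100.0000)/(44.9650−33.2350) = 0.0000. V = [p*·100.0000 + (1−p*)·100.0000]/1.1 = 90.9091. B = V − Δ·S = 90.9091.
(2,2): S=52.9000. Δ = (V_up−V_dn)/(S_up−S_dn) = (0.0000−100.0000)/(60.8350−44.9650) = -6.3012. V = [p*·0.0000 + (1−p*)·100.0000]/1.1 = 15.1515. B = V − Δ·S = 348.4848.
(1,0): S=34.0000. Δ = (V_up−V_dn)/(S_up−S_dn) = (90.9091−90.9091)/(39.1000−28.9000) = 0.0000. V = [p*·90.9091 + (1−p*)·90.9091]/1.1 = 82.6446. B = V − Δ·S = 82.6446.
(1,1): S=46.0000. Δ = (V_up−V_dn)/(S_up−S_dn) = (15.1515−90.9091)/(52.9000−39.1000) = -5.4897. V = [p*·15.1515 + (1−p*)·90.9091]/1.1 = 25.2525. B = V − Δ·S = 277.7778.
(0,0): S=40.0000. Δ = (V_up−V_dn)/(S_up−S_dn) = (25.2525−82.6446)/(46.0000−34.0000) = -4.7827. V = [p*·25.2525 + (1−p*)·82.6446]/1.1 = 31.6526. B = V − Δ·S = 222.9596.
Self-financing check: at every node Δ·S+B equals the discounted successor values.

(0,0): Delta=-4.7827 Bond=222.9596
(1,0): Delta=0.0000 Bond=82.6446
(1,1): Delta=-5.4897 Bond=277.7778
(2,0): Delta=0.0000 Bond=90.9091
(2,1): Delta=0.0000 Bond=90.9091
(2,2): Delta=-6.3012 Bond=348.4848
V0=31.6526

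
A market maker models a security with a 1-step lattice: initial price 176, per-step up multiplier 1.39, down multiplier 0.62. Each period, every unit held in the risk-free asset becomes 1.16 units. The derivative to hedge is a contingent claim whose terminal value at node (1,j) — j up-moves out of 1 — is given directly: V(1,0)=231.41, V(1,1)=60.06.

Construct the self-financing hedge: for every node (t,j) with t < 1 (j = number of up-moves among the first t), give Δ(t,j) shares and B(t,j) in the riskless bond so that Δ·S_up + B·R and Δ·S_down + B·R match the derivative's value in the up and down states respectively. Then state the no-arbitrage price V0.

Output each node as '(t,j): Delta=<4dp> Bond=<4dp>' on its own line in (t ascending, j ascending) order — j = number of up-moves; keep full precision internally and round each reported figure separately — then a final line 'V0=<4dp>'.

Risk-neutral probability p* = (R−d)/(u−d) = (1.16−0.62)/(1.39−0.62) = 0.7013.
Payoff layer (t=1): V(1,0)=231.4100, V(1,1)=60.0600
(0,0): S=176.0000. Δ = (V_up−V_dn)/(S_up−S_dn) = (60.0600−231.4100)/(244.6400−109.1200) = -1.2644. V = [p*·60.0600 + (1−p*)·231.4100]/1.16 = 95.8987. B = V − Δ·S = 318.4311.
Root portfolio cost Δ·176+B reproduces V0=95.8987.

(0,0): Delta=-1.2644 Bond=318.4311
V0=95.8987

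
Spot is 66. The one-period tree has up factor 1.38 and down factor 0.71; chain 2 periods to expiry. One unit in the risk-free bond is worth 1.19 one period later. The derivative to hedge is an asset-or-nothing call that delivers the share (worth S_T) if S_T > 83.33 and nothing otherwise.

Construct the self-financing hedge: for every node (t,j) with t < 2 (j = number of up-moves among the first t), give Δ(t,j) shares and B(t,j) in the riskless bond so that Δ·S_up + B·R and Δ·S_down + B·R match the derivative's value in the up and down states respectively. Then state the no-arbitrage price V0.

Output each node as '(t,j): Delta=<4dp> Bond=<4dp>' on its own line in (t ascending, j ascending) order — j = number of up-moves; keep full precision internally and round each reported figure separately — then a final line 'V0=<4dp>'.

(0,0): Delta=1.7112 Bond=-67.3842
(1,0): Delta=0.0000 Bond=0.0000
(1,1): Delta=2.0597 Bond=-111.9280
V0=45.5555

The replicating-portfolio and risk-neutral prices coincide; use p* = (1.19−0.71)/(1.38−0.71) = 0.7164 for the latter.
Terminal payoffs: V(2,0)=0.0000, V(2,1)=0.0000, V(2,2)=125.6904
  t=1,j=0: stock 46.8600 → up 64.6668 (V=0.0000), down 33.2706 (V=0.0000). Price 0.0000; hedge Δ=0.0000, bond B=0.0000.
  t=1,j=1: stock 91.0800 → up 125.6904 (V=125.6904), down 64.6668 (V=0.0000). Price 75.6696; hedge Δ=2.0597, bond B=-111.9280.
  t=0,j=0: stock 66.0000 → up 91.0800 (V=75.6696), down 46.8600 (V=0.0000). Price 45.5555; hedge Δ=1.7112, bond B=-67.3842.
Each (Δ,B) replicates both successor values, so the strategy is self-financing and V0 is arbitrage-free.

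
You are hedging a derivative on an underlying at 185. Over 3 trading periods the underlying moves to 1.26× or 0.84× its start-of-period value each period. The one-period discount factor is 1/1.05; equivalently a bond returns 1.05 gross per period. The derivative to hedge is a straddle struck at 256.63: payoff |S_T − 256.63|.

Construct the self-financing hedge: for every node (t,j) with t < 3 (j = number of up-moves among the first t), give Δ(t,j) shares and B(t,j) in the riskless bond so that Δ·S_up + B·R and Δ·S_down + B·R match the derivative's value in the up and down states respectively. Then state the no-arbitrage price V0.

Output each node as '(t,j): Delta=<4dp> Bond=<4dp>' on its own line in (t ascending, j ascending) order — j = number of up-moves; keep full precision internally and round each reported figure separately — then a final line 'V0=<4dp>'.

Since d<R<u, set p* = (R−d)/(u−d) = 0.5000; price each node as the discounted p*-expectation of its children.
Payoff layer (t=3): V(3,0)=146.9798, V(3,1)=92.1546, V(3,2)=9.9170, V(3,3)=113.4396
  t=2,j=0: stock 130.5360 → up 164.4754 (V=92.1546), down 109.6502 (V=146.9798). Price 113.8735; hedge Δ=-1.0000, bond B=244.4095.
  t=2,j=1: stock 195.8040 → up 246.7130 (V=9.9170), down 164.4754 (V=92.1546). Price 48.6055; hedge Δ=-1.0000, bond B=244.4095.
  t=2,j=2: stock 293.7060 → up 370.0696 (V=113.4396), down 246.7130 (V=9.9170). Price 58.7412; hedge Δ=0.8392, bond B=-187.7412.
  t=1,j=0: stock 155.4000 → up 195.8040 (V=48.6055), down 130.5360 (V=113.8735). Price 77.3710; hedge Δ=-1.0000, bond B=232.7710.
  t=1,j=1: stock 233.1000 → up 293.7060 (V=58.7412), down 195.8040 (V=48.6055). Price 51.1175; hedge Δ=0.1035, bond B=26.9849.
  t=0,j=0: stock 185.0000 → up 233.1000 (V=51.1175), down 155.4000 (V=77.3710). Price 61.1850; hedge Δ=-0.3379, bond B=123.6933.
Root portfolio cost Δ·185+B reproduces V0=61.1850.

(0,0): Delta=-0.3379 Bond=123.6933
(1,0): Delta=-1.0000 Bond=232.7710
(1,1): Delta=0.1035 Bond=26.9849
(2,0): Delta=-1.0000 Bond=244.4095
(2,1): Delta=-1.0000 Bond=244.4095
(2,2): Delta=0.8392 Bond=-187.7412
V0=61.1850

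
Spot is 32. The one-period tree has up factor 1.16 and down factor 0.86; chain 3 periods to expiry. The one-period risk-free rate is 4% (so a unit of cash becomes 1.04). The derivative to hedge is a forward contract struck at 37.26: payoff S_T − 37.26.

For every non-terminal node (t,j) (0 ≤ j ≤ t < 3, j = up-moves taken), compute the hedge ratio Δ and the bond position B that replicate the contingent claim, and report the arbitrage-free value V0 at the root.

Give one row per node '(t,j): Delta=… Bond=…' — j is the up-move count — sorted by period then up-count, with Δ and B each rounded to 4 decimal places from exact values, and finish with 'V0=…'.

(0,0): Delta=1.0000 Bond=-33.1240
(1,0): Delta=1.0000 Bond=-34.4490
(1,1): Delta=1.0000 Bond=-34.4490
(2,0): Delta=1.0000 Bond=-35.8269
(2,1): Delta=1.0000 Bond=-35.8269
(2,2): Delta=1.0000 Bond=-35.8269
V0=-1.1240

Under the risk-neutral measure, an up-move has probability p* = (R−d)/(u−d) = 0.6000 and values discount at R = 1.04.
Payoff layer (t=3): V(3,0)=-16.9062, V(3,1)=-9.8060, V(3,2)=-0.2291, V(3,3)=12.6887
Node (2,0) S=23.6672: V=(p*·-9.8060+(1−p*)·-16.9062)/1.04=-12.1597; Δ=(-9.8060−-16.9062)/(27.4540−20.3538)=1.0000; B=V−Δ·S=-35.8269
Node (2,1) S=31.9232: V=(p*·-0.2291+(1−p*)·-9.8060)/1.04=-3.9037; Δ=(-0.2291−-9.8060)/(37.0309−27.4540)=1.0000; B=V−Δ·S=-35.8269
Node (2,2) S=43.0592: V=(p*·12.6887+(1−p*)·-0.2291)/1.04=7.2323; Δ=(12.6887−-0.2291)/(49.9487−37.0309)=1.0000; B=V−Δ·S=-35.8269
Node (1,0) S=27.5200: V=(p*·-3.9037+(1−p*)·-12.1597)/1.04=-6.9290; Δ=(-3.9037−-12.1597)/(31.9232−23.6672)=1.0000; B=V−Δ·S=-34.4490
Node (1,1) S=37.1200: V=(p*·7.2323+(1−p*)·-3.9037)/1.04=2.6710; Δ=(7.2323−-3.9037)/(43.0592−31.9232)=1.0000; B=V−Δ·S=-34.4490
Node (0,0) S=32.0000: V=(p*·2.6710+(1−p*)·-6.9290)/1.04=-1.1240; Δ=(2.6710−-6.9290)/(37.1200−27.5200)=1.0000; B=V−Δ·S=-33.1240
The time-0 hedge costs -1.1240, which is the no-arbitrage price.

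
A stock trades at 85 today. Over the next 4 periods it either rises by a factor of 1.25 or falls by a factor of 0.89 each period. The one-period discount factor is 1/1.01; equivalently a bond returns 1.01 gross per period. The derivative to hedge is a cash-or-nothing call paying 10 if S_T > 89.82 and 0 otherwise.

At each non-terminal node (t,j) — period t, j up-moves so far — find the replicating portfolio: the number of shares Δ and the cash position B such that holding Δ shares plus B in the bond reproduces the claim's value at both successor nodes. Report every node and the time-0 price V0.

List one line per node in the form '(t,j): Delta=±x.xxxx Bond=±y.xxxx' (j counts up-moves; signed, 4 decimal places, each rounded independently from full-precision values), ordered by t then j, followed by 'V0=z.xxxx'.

(0,0): Delta=0.1410 Bond=-8.0675
(1,0): Delta=0.1600 Bond=-9.5861
(1,1): Delta=0.1139 Bond=-5.2723
(2,0): Delta=0.1362 Bond=-8.0784
(2,1): Delta=0.1939 Bond=-12.8891
(2,2): Delta=0.0000 Bond=9.8030
(3,0): Delta=0.0000 Bond=0.0000
(3,1): Delta=0.3301 Bond=-24.4774
(3,2): Delta=0.0000 Bond=9.9010
(3,3): Delta=0.0000 Bond=9.9010
V0=3.9151

Risk-neutral probability p* = (R−d)/(u−d) = (1.01−0.89)/(1.25−0.89) = 0.3333.
Terminal payoffs: V(4,0)=0.0000, V(4,1)=0.0000, V(4,2)=10.0000, V(4,3)=10.0000, V(4,4)=10.0000
(3,0): S=59.9224. Δ = (V_up−V_dn)/(S_up−S_dn) = (0.0000−0.0000)/(74.9030−53.3309) = 0.0000. V = [p*·0.0000 + (1−p*)·0.0000]/1.01 = 0.0000. B = V − Δ·S = 0.0000.
(3,1): S=84.1606. Δ = (V_up−V_dn)/(S_up−S_dn) = (10.0000−0.0000)/(105.2008−74.9030) = 0.3301. V = [p*·10.0000 + (1−p*)·0.0000]/1.01 = 3.3003. B = V − Δ·S = -24.4774.
(3,2): S=118.2031. Δ = (V_up−V_dn)/(S_up−S_dn) = (10.0000−10.0000)/(147.7539−105.2008) = 0.0000. V = [p*·10.0000 + (1−p*)·10.0000]/1.01 = 9.9010. B = V − Δ·S = 9.9010.
(3,3): S=166.0156. Δ = (V_up−V_dn)/(S_up−S_dn) = (10.0000−10.0000)/(207.5195−147.7539) = 0.0000. V = [p*·10.0000 + (1−p*)·10.0000]/1.01 = 9.9010. B = V − Δ·S = 9.9010.
(2,0): S=67.3285. Δ = (V_up−V_dn)/(S_up−S_dn) = (3.3003−0.0000)/(84.1606−59.9224) = 0.1362. V = [p*·3.3003 + (1−p*)·0.0000]/1.01 = 1.0892. B = V − Δ·S = -8.0784.
(2,1): S=94.5625. Δ = (V_up−V_dn)/(S_up−S_dn) = (9.9010−3.3003)/(118.2031−84.1606) = 0.1939. V = [p*·9.9010 + (1−p*)·3.3003]/1.01 = 5.4461. B = V − Δ·S = -12.8891.
(2,2): S=132.8125. Δ = (V_up−V_dn)/(S_up−S_dn) = (9.9010−9.9010)/(166.0156−118.2031) = 0.0000. V = [p*·9.9010 + (1−p*)·9.9010]/1.01 = 9.8030. B = V − Δ·S = 9.8030.
(1,0): S=75.6500. Δ = (V_up−V_dn)/(S_up−S_dn) = (5.4461−1.0892)/(94.5625−67.3285) = 0.1600. V = [p*·5.4461 + (1−p*)·1.0892]/1.01 = 2.5163. B = V − Δ·S = -9.5861.
(1,1): S=106.2500. Δ = (V_up−V_dn)/(S_up−S_dn) = (9.8030−5.4461)/(132.8125−94.5625) = 0.1139. V = [p*·9.8030 + (1−p*)·5.4461]/1.01 = 6.8301. B = V − Δ·S = -5.2723.
(0,0): S=85.0000. Δ = (V_up−V_dn)/(S_up−S_dn) = (6.8301−2.5163)/(106.2500−75.6500) = 0.1410. V = [p*·6.8301 + (1−p*)·2.5163]/1.01 = 3.9151. B = V − Δ·S = -8.0675.
Each (Δ,B) replicates both successor values, so the strategy is self-financing and V0 is arbitrage-free.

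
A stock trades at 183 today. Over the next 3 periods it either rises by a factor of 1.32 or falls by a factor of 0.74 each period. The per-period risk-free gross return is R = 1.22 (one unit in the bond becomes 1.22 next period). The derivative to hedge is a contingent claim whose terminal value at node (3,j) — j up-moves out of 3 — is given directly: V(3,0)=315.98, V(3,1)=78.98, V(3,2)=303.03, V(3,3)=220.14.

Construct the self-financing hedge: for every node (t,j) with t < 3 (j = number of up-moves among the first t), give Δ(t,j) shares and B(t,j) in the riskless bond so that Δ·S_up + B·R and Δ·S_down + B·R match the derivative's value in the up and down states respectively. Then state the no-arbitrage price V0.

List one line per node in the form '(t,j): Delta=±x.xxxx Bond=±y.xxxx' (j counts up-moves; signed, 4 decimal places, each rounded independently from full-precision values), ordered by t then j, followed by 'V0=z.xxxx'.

The replicating-portfolio and risk-neutral prices coincide; use p* = (1.22−0.74)/(1.32−0.74) = 0.8276 for the latter.
Terminal payoffs: V(3,0)=315.9800, V(3,1)=78.9800, V(3,2)=303.0300, V(3,3)=220.1400
  t=2,j=0: stock 100.2108 → up 132.2783 (V=78.9800), down 74.1560 (V=315.9800). Price 98.2312; hedge Δ=-4.0776, bond B=506.8519.
  t=2,j=1: stock 178.7544 → up 235.9558 (V=303.0300), down 132.2783 (V=78.9800). Price 216.7219; hedge Δ=2.1610, bond B=-169.5712.
  t=2,j=2: stock 318.8592 → up 420.8941 (V=220.1400), down 235.9558 (V=303.0300). Price 192.1569; hedge Δ=-0.4482, bond B=335.0707.
  t=1,j=0: stock 135.4200 → up 178.7544 (V=216.7219), down 100.2108 (V=98.2312). Price 160.8955; hedge Δ=1.5086, bond B=-43.3988.
  t=1,j=1: stock 241.5600 → up 318.8592 (V=192.1569), down 178.7544 (V=216.7219). Price 160.9772; hedge Δ=-0.1753, bond B=203.3307.
  t=0,j=0: stock 183.0000 → up 241.5600 (V=160.9772), down 135.4200 (V=160.8955). Price 131.9370; hedge Δ=0.0008, bond B=131.7960.
The time-0 hedge costs 131.9370, which is the no-arbitrage price.

(0,0): Delta=0.0008 Bond=131.7960
(1,0): Delta=1.5086 Bond=-43.3988
(1,1): Delta=-0.1753 Bond=203.3307
(2,0): Delta=-4.0776 Bond=506.8519
(2,1): Delta=2.1610 Bond=-169.5712
(2,2): Delta=-0.4482 Bond=335.0707
V0=131.9370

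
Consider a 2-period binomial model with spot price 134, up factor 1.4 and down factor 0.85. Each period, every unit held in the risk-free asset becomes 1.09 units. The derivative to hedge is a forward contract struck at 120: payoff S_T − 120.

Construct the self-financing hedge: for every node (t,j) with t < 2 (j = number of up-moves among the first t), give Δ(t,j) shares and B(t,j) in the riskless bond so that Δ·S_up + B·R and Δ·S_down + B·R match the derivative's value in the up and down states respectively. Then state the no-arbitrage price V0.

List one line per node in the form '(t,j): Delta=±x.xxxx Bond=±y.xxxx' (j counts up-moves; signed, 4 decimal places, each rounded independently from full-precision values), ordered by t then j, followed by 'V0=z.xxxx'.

(0,0): Delta=1.0000 Bond=-101.0016
(1,0): Delta=1.0000 Bond=-110.0917
(1,1): Delta=1.0000 Bond=-110.0917
V0=32.9984

The replicating-portfolio and risk-neutral prices coincide; use p* = (1.09−0.85)/(1.4−0.85) = 0.4364 for the latter.
Terminal payoffs: V(2,0)=-23.1850, V(2,1)=39.4600, V(2,2)=142.6400
  t=1,j=0: stock 113.9000 → up 159.4600 (V=39.4600), down 96.8150 (V=-23.1850). Price 3.8083; hedge Δ=1.0000, bond B=-110.0917.
  t=1,j=1: stock 187.6000 → up 262.6400 (V=142.6400), down 159.4600 (V=39.4600). Price 77.5083; hedge Δ=1.0000, bond B=-110.0917.
  t=0,j=0: stock 134.0000 → up 187.6000 (V=77.5083), down 113.9000 (V=3.8083). Price 32.9984; hedge Δ=1.0000, bond B=-101.0016.
Each (Δ,B) replicates both successor values, so the strategy is self-financing and V0 is arbitrage-free.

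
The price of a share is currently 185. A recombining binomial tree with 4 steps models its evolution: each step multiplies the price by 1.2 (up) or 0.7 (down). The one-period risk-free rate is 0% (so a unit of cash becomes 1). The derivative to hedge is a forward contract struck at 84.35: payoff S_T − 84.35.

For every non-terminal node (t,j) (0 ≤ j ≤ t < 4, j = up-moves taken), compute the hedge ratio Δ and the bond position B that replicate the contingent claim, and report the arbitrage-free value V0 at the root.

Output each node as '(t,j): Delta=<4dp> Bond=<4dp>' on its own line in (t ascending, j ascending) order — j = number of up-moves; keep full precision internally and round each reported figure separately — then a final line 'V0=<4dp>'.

No-arbitrage ⇒ martingale measure with p* = (R−d)/(u−d) = 0.6000.
Payoff layer (t=4): V(4,0)=-39.9315, V(4,1)=-8.2040, V(4,2)=46.1860, V(4,3)=139.4260, V(4,4)=299.2660
Node (3,0) S=63.4550: V=(p*·-8.2040+(1−p*)·-39.9315)/1=-20.8950; Δ=(-8.2040−-39.9315)/(76.1460−44.4185)=1.0000; B=V−Δ·S=-84.3500
Node (3,1) S=108.7800: V=(p*·46.1860+(1−p*)·-8.2040)/1=24.4300; Δ=(46.1860−-8.2040)/(130.5360−76.1460)=1.0000; B=V−Δ·S=-84.3500
Node (3,2) S=186.4800: V=(p*·139.4260+(1−p*)·46.1860)/1=102.1300; Δ=(139.4260−46.1860)/(223.7760−130.5360)=1.0000; B=V−Δ·S=-84.3500
Node (3,3) S=319.6800: V=(p*·299.2660+(1−p*)·139.4260)/1=235.3300; Δ=(299.2660−139.4260)/(383.6160−223.7760)=1.0000; B=V−Δ·S=-84.3500
Node (2,0) S=90.6500: V=(p*·24.4300+(1−p*)·-20.8950)/1=6.3000; Δ=(24.4300−-20.8950)/(108.7800−63.4550)=1.0000; B=V−Δ·S=-84.3500
Node (2,1) S=155.4000: V=(p*·102.1300+(1−p*)·24.4300)/1=71.0500; Δ=(102.1300−24.4300)/(186.4800−108.7800)=1.0000; B=V−Δ·S=-84.3500
Node (2,2) S=266.4000: V=(p*·235.3300+(1−p*)·102.1300)/1=182.0500; Δ=(235.3300−102.1300)/(319.6800−186.4800)=1.0000; B=V−Δ·S=-84.3500
Node (1,0) S=129.5000: V=(p*·71.0500+(1−p*)·6.3000)/1=45.1500; Δ=(71.0500−6.3000)/(155.4000−90.6500)=1.0000; B=V−Δ·S=-84.3500
Node (1,1) S=222.0000: V=(p*·182.0500+(1−p*)·71.0500)/1=137.6500; Δ=(182.0500−71.0500)/(266.4000−155.4000)=1.0000; B=V−Δ·S=-84.3500
Node (0,0) S=185.0000: V=(p*·137.6500+(1−p*)·45.1500)/1=100.6500; Δ=(137.6500−45.1500)/(222.0000−129.5000)=1.0000; B=V−Δ·S=-84.3500
Each (Δ,B) replicates both successor values, so the strategy is self-financing and V0 is arbitrage-free.

(0,0): Delta=1.0000 Bond=-84.3500
(1,0): Delta=1.0000 Bond=-84.3500
(1,1): Delta=1.0000 Bond=-84.3500
(2,0): Delta=1.0000 Bond=-84.3500
(2,1): Delta=1.0000 Bond=-84.3500
(2,2): Delta=1.0000 Bond=-84.3500
(3,0): Delta=1.0000 Bond=-84.3500
(3,1): Delta=1.0000 Bond=-84.3500
(3,2): Delta=1.0000 Bond=-84.3500
(3,3): Delta=1.0000 Bond=-84.3500
V0=100.6500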